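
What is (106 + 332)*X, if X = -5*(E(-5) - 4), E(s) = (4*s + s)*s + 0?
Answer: -264990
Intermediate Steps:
E(s) = 5*s² (E(s) = (5*s)*s + 0 = 5*s² + 0 = 5*s²)
X = -605 (X = -5*(5*(-5)² - 4) = -5*(5*25 - 4) = -5*(125 - 4) = -5*121 = -605)
(106 + 332)*X = (106 + 332)*(-605) = 438*(-605) = -264990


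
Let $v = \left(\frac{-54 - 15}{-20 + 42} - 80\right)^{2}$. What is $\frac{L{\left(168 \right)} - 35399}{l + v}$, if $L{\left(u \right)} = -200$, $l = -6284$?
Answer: $- \frac{17229916}{303785} \approx -56.717$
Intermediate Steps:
$v = \frac{3345241}{484}$ ($v = \left(- \frac{69}{22} - 80\right)^{2} = \left(- \frac{1829}{22}\right)^{2} = \frac{3345241}{484} \approx 6911.7$)
$\frac{L{\left(168 \right)} - 35399}{l + v} = \frac{-200 - 35399}{-6284 + \frac{3345241}{484}} = - \frac{35599}{\frac{303785}{484}} = \left(-35599\right) \frac{484}{303785} = - \frac{17229916}{303785}$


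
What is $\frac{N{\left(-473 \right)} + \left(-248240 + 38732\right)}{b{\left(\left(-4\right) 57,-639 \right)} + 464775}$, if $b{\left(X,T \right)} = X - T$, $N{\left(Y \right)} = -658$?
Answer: $- \frac{2563}{5673} \approx -0.45179$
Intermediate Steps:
$\frac{N{\left(-473 \right)} + \left(-248240 + 38732\right)}{b{\left(\left(-4\right) 57,-639 \right)} + 464775} = \frac{-658 + \left(-248240 + 38732\right)}{\left(\left(-4\right) 57 - -639\right) + 464775} = \frac{-658 - 209508}{\left(-228 + 639\right) + 464775} = - \frac{210166}{411 + 464775} = - \frac{210166}{465186} = \left(-210166\right) \frac{1}{465186} = - \frac{2563}{5673}$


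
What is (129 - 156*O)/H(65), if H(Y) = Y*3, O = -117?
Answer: 6127/65 ≈ 94.261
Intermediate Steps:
H(Y) = 3*Y
(129 - 156*O)/H(65) = (129 - 156*(-117))/((3*65)) = (129 + 18252)/195 = 18381*(1/195) = 6127/65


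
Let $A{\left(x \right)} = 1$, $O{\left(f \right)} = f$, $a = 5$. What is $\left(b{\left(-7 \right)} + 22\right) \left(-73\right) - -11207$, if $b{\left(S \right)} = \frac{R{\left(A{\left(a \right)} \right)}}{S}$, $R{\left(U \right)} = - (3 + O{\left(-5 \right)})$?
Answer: $\frac{67353}{7} \approx 9621.9$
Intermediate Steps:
$R{\left(U \right)} = 2$ ($R{\left(U \right)} = - (3 - 5) = \left(-1\right) \left(-2\right) = 2$)
$b{\left(S \right)} = \frac{2}{S}$
$\left(b{\left(-7 \right)} + 22\right) \left(-73\right) - -11207 = \left(\frac{2}{-7} + 22\right) \left(-73\right) - -11207 = \left(2 \left(- \frac{1}{7}\right) + 22\right) \left(-73\right) + 11207 = \left(- \frac{2}{7} + 22\right) \left(-73\right) + 11207 = \frac{152}{7} \left(-73\right) + 11207 = - \frac{11096}{7} + 11207 = \frac{67353}{7}$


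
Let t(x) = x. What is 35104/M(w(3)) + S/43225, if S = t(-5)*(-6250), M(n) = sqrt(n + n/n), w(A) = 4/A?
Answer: 1250/1729 + 35104*sqrt(21)/7 ≈ 22982.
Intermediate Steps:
M(n) = sqrt(1 + n) (M(n) = sqrt(n + 1) = sqrt(1 + n))
S = 31250 (S = -5*(-6250) = 31250)
35104/M(w(3)) + S/43225 = 35104/(sqrt(1 + 4/3)) + 31250/43225 = 35104/(sqrt(1 + 4*(1/3))) + 31250*(1/43225) = 35104/(sqrt(1 + 4/3)) + 1250/1729 = 35104/(sqrt(7/3)) + 1250/1729 = 35104/((sqrt(21)/3)) + 1250/1729 = 35104*(sqrt(21)/7) + 1250/1729 = 35104*sqrt(21)/7 + 1250/1729 = 1250/1729 + 35104*sqrt(21)/7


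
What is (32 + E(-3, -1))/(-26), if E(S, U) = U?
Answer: -31/26 ≈ -1.1923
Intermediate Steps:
(32 + E(-3, -1))/(-26) = (32 - 1)/(-26) = 31*(-1/26) = -31/26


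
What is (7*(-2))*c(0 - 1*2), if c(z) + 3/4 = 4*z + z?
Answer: 301/2 ≈ 150.50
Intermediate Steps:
c(z) = -¾ + 5*z (c(z) = -¾ + (4*z + z) = -¾ + 5*z)
(7*(-2))*c(0 - 1*2) = (7*(-2))*(-¾ + 5*(0 - 1*2)) = -14*(-¾ + 5*(0 - 2)) = -14*(-¾ + 5*(-2)) = -14*(-¾ - 10) = -14*(-43/4) = 301/2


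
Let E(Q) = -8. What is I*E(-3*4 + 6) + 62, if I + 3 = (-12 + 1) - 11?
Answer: 262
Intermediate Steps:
I = -25 (I = -3 + ((-12 + 1) - 11) = -3 + (-11 - 11) = -3 - 22 = -25)
I*E(-3*4 + 6) + 62 = -25*(-8) + 62 = 200 + 62 = 262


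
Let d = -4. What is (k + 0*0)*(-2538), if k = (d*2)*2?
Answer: 40608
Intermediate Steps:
k = -16 (k = -4*2*2 = -8*2 = -16)
(k + 0*0)*(-2538) = (-16 + 0*0)*(-2538) = (-16 + 0)*(-2538) = -16*(-2538) = 40608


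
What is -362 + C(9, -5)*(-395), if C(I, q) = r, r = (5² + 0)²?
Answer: -247237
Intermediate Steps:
r = 625 (r = (25 + 0)² = 25² = 625)
C(I, q) = 625
-362 + C(9, -5)*(-395) = -362 + 625*(-395) = -362 - 246875 = -247237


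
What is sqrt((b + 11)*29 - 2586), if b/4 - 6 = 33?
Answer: sqrt(2257) ≈ 47.508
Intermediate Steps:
b = 156 (b = 24 + 4*33 = 24 + 132 = 156)
sqrt((b + 11)*29 - 2586) = sqrt((156 + 11)*29 - 2586) = sqrt(167*29 - 2586) = sqrt(4843 - 2586) = sqrt(2257)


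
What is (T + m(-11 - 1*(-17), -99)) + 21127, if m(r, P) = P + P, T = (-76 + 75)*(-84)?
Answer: 21013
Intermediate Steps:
T = 84 (T = -1*(-84) = 84)
m(r, P) = 2*P
(T + m(-11 - 1*(-17), -99)) + 21127 = (84 + 2*(-99)) + 21127 = (84 - 198) + 21127 = -114 + 21127 = 21013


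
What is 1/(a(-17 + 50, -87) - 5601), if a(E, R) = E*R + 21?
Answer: -1/8451 ≈ -0.00011833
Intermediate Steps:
a(E, R) = 21 + E*R
1/(a(-17 + 50, -87) - 5601) = 1/((21 + (-17 + 50)*(-87)) - 5601) = 1/((21 + 33*(-87)) - 5601) = 1/((21 - 2871) - 5601) = 1/(-2850 - 5601) = 1/(-8451) = -1/8451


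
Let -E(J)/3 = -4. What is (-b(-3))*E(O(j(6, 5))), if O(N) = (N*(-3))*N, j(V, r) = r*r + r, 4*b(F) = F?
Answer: 9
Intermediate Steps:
b(F) = F/4
j(V, r) = r + r² (j(V, r) = r² + r = r + r²)
O(N) = -3*N² (O(N) = (-3*N)*N = -3*N²)
E(J) = 12 (E(J) = -3*(-4) = 12)
(-b(-3))*E(O(j(6, 5))) = -(-3)/4*12 = -1*(-¾)*12 = (¾)*12 = 9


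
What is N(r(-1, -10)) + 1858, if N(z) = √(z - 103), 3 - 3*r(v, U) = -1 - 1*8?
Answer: 1858 + 3*I*√11 ≈ 1858.0 + 9.9499*I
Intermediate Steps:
r(v, U) = 4 (r(v, U) = 1 - (-1 - 1*8)/3 = 1 - (-1 - 8)/3 = 1 - ⅓*(-9) = 1 + 3 = 4)
N(z) = √(-103 + z)
N(r(-1, -10)) + 1858 = √(-103 + 4) + 1858 = √(-99) + 1858 = 3*I*√11 + 1858 = 1858 + 3*I*√11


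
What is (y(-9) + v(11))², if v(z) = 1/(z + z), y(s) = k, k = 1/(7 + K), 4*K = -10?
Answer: 2809/39204 ≈ 0.071651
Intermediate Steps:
K = -5/2 (K = (¼)*(-10) = -5/2 ≈ -2.5000)
k = 2/9 (k = 1/(7 - 5/2) = 1/(9/2) = 2/9 ≈ 0.22222)
y(s) = 2/9
v(z) = 1/(2*z)
(y(-9) + v(11))² = (2/9 + (½)/11)² = (2/9 + (½)*(1/11))² = (2/9 + 1/22)² = (53/198)² = 2809/39204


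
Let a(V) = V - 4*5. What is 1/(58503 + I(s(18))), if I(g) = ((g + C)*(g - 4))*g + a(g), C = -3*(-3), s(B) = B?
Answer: 1/65305 ≈ 1.5313e-5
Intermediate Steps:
C = 9
a(V) = -20 + V (a(V) = V - 20 = -20 + V)
I(g) = -20 + g + g*(-4 + g)*(9 + g) (I(g) = ((g + 9)*(g - 4))*g + (-20 + g) = ((9 + g)*(-4 + g))*g + (-20 + g) = ((-4 + g)*(9 + g))*g + (-20 + g) = g*(-4 + g)*(9 + g) + (-20 + g) = -20 + g + g*(-4 + g)*(9 + g))
1/(58503 + I(s(18))) = 1/(58503 + (-20 + 18³ - 35*18 + 5*18²)) = 1/(58503 + (-20 + 5832 - 630 + 5*324)) = 1/(58503 + (-20 + 5832 - 630 + 1620)) = 1/(58503 + 6802) = 1/65305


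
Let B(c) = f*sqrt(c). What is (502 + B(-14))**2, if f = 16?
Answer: 248420 + 16064*I*sqrt(14) ≈ 2.4842e+5 + 60106.0*I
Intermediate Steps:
B(c) = 16*sqrt(c)
(502 + B(-14))**2 = (502 + 16*sqrt(-14))**2 = (502 + 16*(I*sqrt(14)))**2 = (502 + 16*I*sqrt(14))**2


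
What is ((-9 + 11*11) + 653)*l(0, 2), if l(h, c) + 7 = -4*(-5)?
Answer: 9945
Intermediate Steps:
l(h, c) = 13 (l(h, c) = -7 - 4*(-5) = -7 + 20 = 13)
((-9 + 11*11) + 653)*l(0, 2) = ((-9 + 11*11) + 653)*13 = ((-9 + 121) + 653)*13 = (112 + 653)*13 = 765*13 = 9945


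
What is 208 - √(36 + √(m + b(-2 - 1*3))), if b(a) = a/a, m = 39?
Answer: 208 - √(36 + 2*√10) ≈ 201.49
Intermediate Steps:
b(a) = 1
208 - √(36 + √(m + b(-2 - 1*3))) = 208 - √(36 + √(39 + 1)) = 208 - √(36 + √40) = 208 - √(36 + 2*√10)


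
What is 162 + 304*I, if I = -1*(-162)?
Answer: 49410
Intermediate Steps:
I = 162
162 + 304*I = 162 + 304*162 = 162 + 49248 = 49410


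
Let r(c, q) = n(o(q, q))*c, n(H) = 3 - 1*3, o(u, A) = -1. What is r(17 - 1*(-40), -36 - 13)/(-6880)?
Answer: 0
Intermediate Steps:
n(H) = 0 (n(H) = 3 - 3 = 0)
r(c, q) = 0 (r(c, q) = 0*c = 0)
r(17 - 1*(-40), -36 - 13)/(-6880) = 0/(-6880) = 0*(-1/6880) = 0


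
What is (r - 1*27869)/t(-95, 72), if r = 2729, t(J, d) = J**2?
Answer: -5028/1805 ≈ -2.7856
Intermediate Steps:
(r - 1*27869)/t(-95, 72) = (2729 - 1*27869)/((-95)**2) = (2729 - 27869)/9025 = -25140*1/9025 = -5028/1805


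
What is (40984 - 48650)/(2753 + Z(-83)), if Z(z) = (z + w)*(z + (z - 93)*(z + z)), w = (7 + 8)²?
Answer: -7666/4139639 ≈ -0.0018519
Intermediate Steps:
w = 225 (w = 15² = 225)
Z(z) = (225 + z)*(z + 2*z*(-93 + z)) (Z(z) = (z + 225)*(z + (z - 93)*(z + z)) = (225 + z)*(z + (-93 + z)*(2*z)) = (225 + z)*(z + 2*z*(-93 + z)))
(40984 - 48650)/(2753 + Z(-83)) = (40984 - 48650)/(2753 - 83*(-41625 + 2*(-83)² + 265*(-83))) = -7666/(2753 - 83*(-41625 + 2*6889 - 21995)) = -7666/(2753 - 83*(-41625 + 13778 - 21995)) = -7666/(2753 - 83*(-49842)) = -7666/(2753 + 4136886) = -7666/4139639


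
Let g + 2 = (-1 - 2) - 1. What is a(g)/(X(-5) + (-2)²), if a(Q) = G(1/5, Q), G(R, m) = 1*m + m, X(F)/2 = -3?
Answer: 6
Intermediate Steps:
X(F) = -6 (X(F) = 2*(-3) = -6)
g = -6 (g = -2 + ((-1 - 2) - 1) = -2 + (-3 - 1) = -2 - 4 = -6)
G(R, m) = 2*m (G(R, m) = m + m = 2*m)
a(Q) = 2*Q
a(g)/(X(-5) + (-2)²) = (2*(-6))/(-6 + (-2)²) = -12/(-6 + 4) = -12/(-2) = -12*(-½) = 6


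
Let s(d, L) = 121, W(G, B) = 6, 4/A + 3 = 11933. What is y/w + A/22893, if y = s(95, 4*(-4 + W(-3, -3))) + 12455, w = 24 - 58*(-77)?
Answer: 34346752682/12262795701 ≈ 2.8009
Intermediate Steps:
A = 2/5965 (A = 4/(-3 + 11933) = 4/11930 = 4*(1/11930) = 2/5965 ≈ 0.00033529)
w = 4490 (w = 24 + 4466 = 4490)
y = 12576 (y = 121 + 12455 = 12576)
y/w + A/22893 = 12576/4490 + (2/5965)/22893 = 12576*(1/4490) + (2/5965)*(1/22893) = 6288/2245 + 2/136556745 = 34346752682/12262795701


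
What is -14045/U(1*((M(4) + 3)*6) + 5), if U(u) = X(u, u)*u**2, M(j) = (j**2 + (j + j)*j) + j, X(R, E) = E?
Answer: -2809/7519075 ≈ -0.00037358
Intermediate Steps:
M(j) = j + 3*j**2 (M(j) = (j**2 + (2*j)*j) + j = (j**2 + 2*j**2) + j = 3*j**2 + j = j + 3*j**2)
U(u) = u**3 (U(u) = u*u**2 = u**3)
-14045/U(1*((M(4) + 3)*6) + 5) = -14045/(1*((4*(1 + 3*4) + 3)*6) + 5)**3 = -14045/(1*((4*(1 + 12) + 3)*6) + 5)**3 = -14045/(1*((4*13 + 3)*6) + 5)**3 = -14045/(1*((52 + 3)*6) + 5)**3 = -14045/(1*(55*6) + 5)**3 = -14045/(1*330 + 5)**3 = -14045/(330 + 5)**3 = -14045/(335**3) = -14045/37595375 = -14045*1/37595375 = -2809/7519075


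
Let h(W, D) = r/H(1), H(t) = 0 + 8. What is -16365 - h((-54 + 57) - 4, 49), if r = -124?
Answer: -32699/2 ≈ -16350.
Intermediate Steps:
H(t) = 8
h(W, D) = -31/2 (h(W, D) = -124/8 = -124*⅛ = -31/2)
-16365 - h((-54 + 57) - 4, 49) = -16365 - 1*(-31/2) = -16365 + 31/2 = -32699/2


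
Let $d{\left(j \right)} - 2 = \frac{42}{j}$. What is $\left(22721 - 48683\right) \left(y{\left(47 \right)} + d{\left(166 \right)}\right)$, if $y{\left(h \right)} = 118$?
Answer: $- \frac{259126722}{83} \approx -3.122 \cdot 10^{6}$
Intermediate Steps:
$d{\left(j \right)} = 2 + \frac{42}{j}$
$\left(22721 - 48683\right) \left(y{\left(47 \right)} + d{\left(166 \right)}\right) = \left(22721 - 48683\right) \left(118 + \left(2 + \frac{42}{166}\right)\right) = - 25962 \left(118 + \left(2 + 42 \cdot \frac{1}{166}\right)\right) = - 25962 \left(118 + \left(2 + \frac{21}{83}\right)\right) = - 25962 \left(118 + \frac{187}{83}\right) = \left(-25962\right) \frac{9981}{83} = - \frac{259126722}{83}$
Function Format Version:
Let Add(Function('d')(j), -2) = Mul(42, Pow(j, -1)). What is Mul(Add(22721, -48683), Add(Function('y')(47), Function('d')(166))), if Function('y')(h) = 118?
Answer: Rational(-259126722, 83) ≈ -3.1220e+6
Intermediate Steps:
Function('d')(j) = Add(2, Mul(42, Pow(j, -1)))
Mul(Add(22721, -48683), Add(Function('y')(47), Function('d')(166))) = Mul(Add(22721, -48683), Add(118, Add(2, Mul(42, Pow(166, -1))))) = Mul(-25962, Add(118, Add(2, Mul(42, Rational(1, 166))))) = Mul(-25962, Add(118, Add(2, Rational(21, 83)))) = Mul(-25962, Add(118, Rational(187, 83))) = Mul(-25962, Rational(9981, 83)) = Rational(-259126722, 83)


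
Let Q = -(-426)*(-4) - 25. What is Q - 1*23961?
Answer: -25690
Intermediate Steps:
Q = -1729 (Q = -71*24 - 25 = -1704 - 25 = -1729)
Q - 1*23961 = -1729 - 1*23961 = -1729 - 23961 = -25690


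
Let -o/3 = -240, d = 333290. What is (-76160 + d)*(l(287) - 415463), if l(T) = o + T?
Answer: -106569071280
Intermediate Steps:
o = 720 (o = -3*(-240) = 720)
l(T) = 720 + T
(-76160 + d)*(l(287) - 415463) = (-76160 + 333290)*((720 + 287) - 415463) = 257130*(1007 - 415463) = 257130*(-414456) = -106569071280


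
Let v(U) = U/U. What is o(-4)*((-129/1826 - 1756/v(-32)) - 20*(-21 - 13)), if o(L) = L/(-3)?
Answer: -3929810/2739 ≈ -1434.8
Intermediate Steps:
v(U) = 1
o(L) = -L/3 (o(L) = L*(-⅓) = -L/3)
o(-4)*((-129/1826 - 1756/v(-32)) - 20*(-21 - 13)) = (-⅓*(-4))*((-129/1826 - 1756/1) - 20*(-21 - 13)) = 4*((-129*1/1826 - 1756*1) - 20*(-34))/3 = 4*((-129/1826 - 1756) - 1*(-680))/3 = 4*(-3206585/1826 + 680)/3 = (4/3)*(-1964905/1826) = -3929810/2739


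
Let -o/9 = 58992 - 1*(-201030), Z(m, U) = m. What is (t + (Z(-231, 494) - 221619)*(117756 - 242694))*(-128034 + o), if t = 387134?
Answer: -68414164395836688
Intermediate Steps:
o = -2340198 (o = -9*(58992 - 1*(-201030)) = -9*(58992 + 201030) = -9*260022 = -2340198)
(t + (Z(-231, 494) - 221619)*(117756 - 242694))*(-128034 + o) = (387134 + (-231 - 221619)*(117756 - 242694))*(-128034 - 2340198) = (387134 - 221850*(-124938))*(-2468232) = (387134 + 27717495300)*(-2468232) = 27717882434*(-2468232) = -68414164395836688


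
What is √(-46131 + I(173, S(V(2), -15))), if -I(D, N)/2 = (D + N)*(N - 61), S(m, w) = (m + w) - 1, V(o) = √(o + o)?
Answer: I*√22281 ≈ 149.27*I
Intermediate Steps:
V(o) = √2*√o (V(o) = √(2*o) = √2*√o)
S(m, w) = -1 + m + w
I(D, N) = -2*(-61 + N)*(D + N) (I(D, N) = -2*(D + N)*(N - 61) = -2*(D + N)*(-61 + N) = -2*(-61 + N)*(D + N))
√(-46131 + I(173, S(V(2), -15))) = √(-46131 + (-2*(-1 + √2*√2 - 15)² + 122*173 + 122*(-1 + √2*√2 - 15) - 2*173*(-1 + √2*√2 - 15))) = √(-46131 + (-2*(-1 + 2 - 15)² + 21106 + 122*(-1 + 2 - 15) - 2*173*(-1 + 2 - 15))) = √(-46131 + (-2*(-14)² + 21106 + 122*(-14) - 2*173*(-14))) = √(-46131 + (-2*196 + 21106 - 1708 + 4844)) = √(-46131 + (-392 + 21106 - 1708 + 4844)) = √(-46131 + 23850) = √(-22281) = I*√22281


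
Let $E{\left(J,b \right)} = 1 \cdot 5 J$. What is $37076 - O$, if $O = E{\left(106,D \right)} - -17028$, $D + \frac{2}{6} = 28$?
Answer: $19518$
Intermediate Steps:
$D = \frac{83}{3}$ ($D = - \frac{1}{3} + 28 = \frac{83}{3} \approx 27.667$)
$E{\left(J,b \right)} = 5 J$
$O = 17558$ ($O = 5 \cdot 106 - -17028 = 530 + 17028 = 17558$)
$37076 - O = 37076 - 17558 = 19518$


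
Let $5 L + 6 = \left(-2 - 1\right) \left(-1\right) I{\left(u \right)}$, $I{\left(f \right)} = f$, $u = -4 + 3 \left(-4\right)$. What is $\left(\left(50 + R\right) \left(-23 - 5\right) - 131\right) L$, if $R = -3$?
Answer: $\frac{78138}{5} \approx 15628.0$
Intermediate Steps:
$u = -16$ ($u = -4 - 12 = -16$)
$L = - \frac{54}{5}$ ($L = - \frac{6}{5} + \frac{\left(-2 - 1\right) \left(-1\right) \left(-16\right)}{5} = - \frac{6}{5} + \frac{\left(-3\right) \left(-1\right) \left(-16\right)}{5} = - \frac{6}{5} + \frac{3 \left(-16\right)}{5} = - \frac{6}{5} + \frac{1}{5} \left(-48\right) = - \frac{6}{5} - \frac{48}{5} = - \frac{54}{5} \approx -10.8$)
$\left(\left(50 + R\right) \left(-23 - 5\right) - 131\right) L = \left(\left(50 - 3\right) \left(-23 - 5\right) - 131\right) \left(- \frac{54}{5}\right) = \left(47 \left(-28\right) - 131\right) \left(- \frac{54}{5}\right) = \left(-1316 - 131\right) \left(- \frac{54}{5}\right) = \left(-1447\right) \left(- \frac{54}{5}\right) = \frac{78138}{5}$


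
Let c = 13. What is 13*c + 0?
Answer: 169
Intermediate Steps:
13*c + 0 = 13*13 + 0 = 169 + 0 = 169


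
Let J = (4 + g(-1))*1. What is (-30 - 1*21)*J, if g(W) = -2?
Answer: -102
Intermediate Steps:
J = 2 (J = (4 - 2)*1 = 2*1 = 2)
(-30 - 1*21)*J = (-30 - 1*21)*2 = (-30 - 21)*2 = -51*2 = -102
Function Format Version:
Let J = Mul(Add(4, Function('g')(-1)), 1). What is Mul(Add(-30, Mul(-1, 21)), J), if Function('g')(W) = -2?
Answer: -102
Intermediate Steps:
J = 2 (J = Mul(Add(4, -2), 1) = Mul(2, 1) = 2)
Mul(Add(-30, Mul(-1, 21)), J) = Mul(Add(-30, Mul(-1, 21)), 2) = Mul(Add(-30, -21), 2) = Mul(-51, 2) = -102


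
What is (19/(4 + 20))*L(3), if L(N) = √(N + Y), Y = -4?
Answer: 19*I/24 ≈ 0.79167*I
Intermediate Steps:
L(N) = √(-4 + N) (L(N) = √(N - 4) = √(-4 + N))
(19/(4 + 20))*L(3) = (19/(4 + 20))*√(-4 + 3) = (19/24)*√(-1) = (19*(1/24))*I = 19*I/24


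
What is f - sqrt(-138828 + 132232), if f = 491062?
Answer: 491062 - 2*I*sqrt(1649) ≈ 4.9106e+5 - 81.216*I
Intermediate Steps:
f - sqrt(-138828 + 132232) = 491062 - sqrt(-138828 + 132232) = 491062 - sqrt(-6596) = 491062 - 2*I*sqrt(1649)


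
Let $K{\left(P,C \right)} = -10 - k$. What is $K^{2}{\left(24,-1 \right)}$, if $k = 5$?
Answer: $225$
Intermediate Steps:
$K{\left(P,C \right)} = -15$ ($K{\left(P,C \right)} = -10 - 5 = -15$)
$K^{2}{\left(24,-1 \right)} = \left(-15\right)^{2} = 225$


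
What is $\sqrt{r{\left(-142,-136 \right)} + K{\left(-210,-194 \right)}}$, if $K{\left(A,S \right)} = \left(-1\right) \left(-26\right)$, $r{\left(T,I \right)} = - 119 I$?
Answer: $\sqrt{16210} \approx 127.32$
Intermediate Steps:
$K{\left(A,S \right)} = 26$
$\sqrt{r{\left(-142,-136 \right)} + K{\left(-210,-194 \right)}} = \sqrt{\left(-119\right) \left(-136\right) + 26} = \sqrt{16184 + 26} = \sqrt{16210}$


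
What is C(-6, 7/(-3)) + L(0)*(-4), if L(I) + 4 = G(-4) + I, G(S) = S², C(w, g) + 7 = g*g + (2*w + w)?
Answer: -608/9 ≈ -67.556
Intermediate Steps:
C(w, g) = -7 + g² + 3*w (C(w, g) = -7 + (g*g + (2*w + w)) = -7 + (g² + 3*w) = -7 + g² + 3*w)
L(I) = 12 + I (L(I) = -4 + ((-4)² + I) = -4 + (16 + I) = 12 + I)
C(-6, 7/(-3)) + L(0)*(-4) = (-7 + (7/(-3))² + 3*(-6)) + (12 + 0)*(-4) = (-7 + (7*(-⅓))² - 18) + 12*(-4) = (-7 + (-7/3)² - 18) - 48 = (-7 + 49/9 - 18) - 48 = -176/9 - 48 = -608/9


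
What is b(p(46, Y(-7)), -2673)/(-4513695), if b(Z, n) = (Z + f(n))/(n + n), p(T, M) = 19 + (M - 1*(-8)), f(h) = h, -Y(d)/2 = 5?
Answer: -1328/12065106735 ≈ -1.1007e-7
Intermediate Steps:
Y(d) = -10 (Y(d) = -2*5 = -10)
p(T, M) = 27 + M (p(T, M) = 19 + (M + 8) = 19 + (8 + M) = 27 + M)
b(Z, n) = (Z + n)/(2*n) (b(Z, n) = (Z + n)/(n + n) = (Z + n)/((2*n)) = (Z + n)*(1/(2*n)) = (Z + n)/(2*n))
b(p(46, Y(-7)), -2673)/(-4513695) = ((½)*((27 - 10) - 2673)/(-2673))/(-4513695) = ((½)*(-1/2673)*(17 - 2673))*(-1/4513695) = ((½)*(-1/2673)*(-2656))*(-1/4513695) = (1328/2673)*(-1/4513695) = -1328/12065106735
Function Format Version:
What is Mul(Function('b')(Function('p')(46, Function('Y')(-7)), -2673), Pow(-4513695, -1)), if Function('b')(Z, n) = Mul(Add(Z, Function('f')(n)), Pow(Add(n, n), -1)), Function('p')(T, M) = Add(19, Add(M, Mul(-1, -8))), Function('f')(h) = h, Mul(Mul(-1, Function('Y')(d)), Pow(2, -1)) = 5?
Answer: Rational(-1328, 12065106735) ≈ -1.1007e-7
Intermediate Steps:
Function('Y')(d) = -10 (Function('Y')(d) = Mul(-2, 5) = -10)
Function('p')(T, M) = Add(27, M) (Function('p')(T, M) = Add(19, Add(M, 8)) = Add(19, Add(8, M)) = Add(27, M))
Function('b')(Z, n) = Mul(Rational(1, 2), Pow(n, -1), Add(Z, n)) (Function('b')(Z, n) = Mul(Add(Z, n), Pow(Add(n, n), -1)) = Mul(Add(Z, n), Pow(Mul(2, n), -1)) = Mul(Add(Z, n), Mul(Rational(1, 2), Pow(n, -1))) = Mul(Rational(1, 2), Pow(n, -1), Add(Z, n)))
Mul(Function('b')(Function('p')(46, Function('Y')(-7)), -2673), Pow(-4513695, -1)) = Mul(Mul(Rational(1, 2), Pow(-2673, -1), Add(Add(27, -10), -2673)), Pow(-4513695, -1)) = Mul(Mul(Rational(1, 2), Rational(-1, 2673), Add(17, -2673)), Rational(-1, 4513695)) = Mul(Mul(Rational(1, 2), Rational(-1, 2673), -2656), Rational(-1, 4513695)) = Mul(Rational(1328, 2673), Rational(-1, 4513695)) = Rational(-1328, 12065106735)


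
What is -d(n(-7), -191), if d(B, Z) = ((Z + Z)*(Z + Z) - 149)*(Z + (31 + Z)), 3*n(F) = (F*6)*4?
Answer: 51167025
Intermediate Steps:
n(F) = 8*F (n(F) = ((F*6)*4)/3 = ((6*F)*4)/3 = (24*F)/3 = 8*F)
d(B, Z) = (-149 + 4*Z²)*(31 + 2*Z) (d(B, Z) = ((2*Z)*(2*Z) - 149)*(31 + 2*Z) = (4*Z² - 149)*(31 + 2*Z) = (-149 + 4*Z²)*(31 + 2*Z))
-d(n(-7), -191) = -(-4619 - 298*(-191) + 8*(-191)³ + 124*(-191)²) = -(-4619 + 56918 + 8*(-6967871) + 124*36481) = -(-4619 + 56918 - 55742968 + 4523644) = -1*(-51167025) = 51167025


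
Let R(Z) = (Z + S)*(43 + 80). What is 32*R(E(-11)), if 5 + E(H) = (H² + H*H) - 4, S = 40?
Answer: 1074528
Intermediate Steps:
E(H) = -9 + 2*H² (E(H) = -5 + ((H² + H*H) - 4) = -5 + ((H² + H²) - 4) = -5 + (2*H² - 4) = -5 + (-4 + 2*H²) = -9 + 2*H²)
R(Z) = 4920 + 123*Z (R(Z) = (Z + 40)*(43 + 80) = (40 + Z)*123 = 4920 + 123*Z)
32*R(E(-11)) = 32*(4920 + 123*(-9 + 2*(-11)²)) = 32*(4920 + 123*(-9 + 2*121)) = 32*(4920 + 123*(-9 + 242)) = 32*(4920 + 123*233) = 32*(4920 + 28659) = 32*33579 = 1074528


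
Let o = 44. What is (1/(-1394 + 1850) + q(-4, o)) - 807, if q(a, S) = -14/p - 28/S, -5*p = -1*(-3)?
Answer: -1311351/1672 ≈ -784.30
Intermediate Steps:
p = -⅗ (p = -(-1)*(-3)/5 = -⅕*3 = -⅗ ≈ -0.60000)
q(a, S) = 70/3 - 28/S (q(a, S) = -14/(-⅗) - 28/S = -14*(-5/3) - 28/S = 70/3 - 28/S)
(1/(-1394 + 1850) + q(-4, o)) - 807 = (1/(-1394 + 1850) + (70/3 - 28/44)) - 807 = (1/456 + (70/3 - 28*1/44)) - 807 = (1/456 + (70/3 - 7/11)) - 807 = (1/456 + 749/33) - 807 = 37953/1672 - 807 = -1311351/1672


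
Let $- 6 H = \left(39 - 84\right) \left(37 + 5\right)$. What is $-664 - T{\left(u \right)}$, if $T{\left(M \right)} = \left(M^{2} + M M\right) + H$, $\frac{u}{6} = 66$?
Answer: $-314611$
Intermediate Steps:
$H = 315$ ($H = - \frac{\left(39 - 84\right) \left(37 + 5\right)}{6} = - \frac{\left(-45\right) 42}{6} = \left(- \frac{1}{6}\right) \left(-1890\right) = 315$)
$u = 396$ ($u = 6 \cdot 66 = 396$)
$T{\left(M \right)} = 315 + 2 M^{2}$ ($T{\left(M \right)} = \left(M^{2} + M M\right) + 315 = \left(M^{2} + M^{2}\right) + 315 = 2 M^{2} + 315 = 315 + 2 M^{2}$)
$-664 - T{\left(u \right)} = -664 - \left(315 + 2 \cdot 396^{2}\right) = -664 - \left(315 + 2 \cdot 156816\right) = -664 - \left(315 + 313632\right) = -664 - 313947 = -314611$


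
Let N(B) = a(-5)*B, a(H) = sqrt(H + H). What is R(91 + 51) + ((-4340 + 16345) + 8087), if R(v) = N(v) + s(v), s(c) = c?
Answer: 20234 + 142*I*sqrt(10) ≈ 20234.0 + 449.04*I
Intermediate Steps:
a(H) = sqrt(2)*sqrt(H) (a(H) = sqrt(2*H) = sqrt(2)*sqrt(H))
N(B) = I*B*sqrt(10) (N(B) = (sqrt(2)*sqrt(-5))*B = (sqrt(2)*(I*sqrt(5)))*B = (I*sqrt(10))*B = I*B*sqrt(10))
R(v) = v + I*v*sqrt(10) (R(v) = I*v*sqrt(10) + v = v + I*v*sqrt(10))
R(91 + 51) + ((-4340 + 16345) + 8087) = (91 + 51)*(1 + I*sqrt(10)) + ((-4340 + 16345) + 8087) = 142*(1 + I*sqrt(10)) + (12005 + 8087) = (142 + 142*I*sqrt(10)) + 20092 = 20234 + 142*I*sqrt(10)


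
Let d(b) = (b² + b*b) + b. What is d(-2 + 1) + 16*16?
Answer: 257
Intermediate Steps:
d(b) = b + 2*b² (d(b) = (b² + b²) + b = 2*b² + b = b + 2*b²)
d(-2 + 1) + 16*16 = (-2 + 1)*(1 + 2*(-2 + 1)) + 16*16 = -(1 + 2*(-1)) + 256 = -(1 - 2) + 256 = -1*(-1) + 256 = 1 + 256 = 257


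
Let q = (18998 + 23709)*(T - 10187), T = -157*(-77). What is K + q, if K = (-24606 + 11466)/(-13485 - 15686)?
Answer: 2369522829234/29171 ≈ 8.1229e+7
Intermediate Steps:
T = 12089
q = 81228714 (q = (18998 + 23709)*(12089 - 10187) = 42707*1902 = 81228714)
K = 13140/29171 (K = -13140/(-29171) = -13140*(-1/29171) = 13140/29171 ≈ 0.45045)
K + q = 13140/29171 + 81228714 = 2369522829234/29171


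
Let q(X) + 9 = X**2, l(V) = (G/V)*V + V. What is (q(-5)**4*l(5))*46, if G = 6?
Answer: 33161216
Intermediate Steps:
l(V) = 6 + V (l(V) = (6/V)*V + V = 6 + V)
q(X) = -9 + X**2
(q(-5)**4*l(5))*46 = ((-9 + (-5)**2)**4*(6 + 5))*46 = ((-9 + 25)**4*11)*46 = (16**4*11)*46 = (65536*11)*46 = 720896*46 = 33161216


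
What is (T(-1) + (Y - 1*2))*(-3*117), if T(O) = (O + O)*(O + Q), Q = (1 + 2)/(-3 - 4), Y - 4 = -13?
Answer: 20007/7 ≈ 2858.1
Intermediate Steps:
Y = -9 (Y = 4 - 13 = -9)
Q = -3/7 (Q = 3/(-7) = 3*(-1/7) = -3/7 ≈ -0.42857)
T(O) = 2*O*(-3/7 + O) (T(O) = (O + O)*(O - 3/7) = (2*O)*(-3/7 + O) = 2*O*(-3/7 + O))
(T(-1) + (Y - 1*2))*(-3*117) = ((2/7)*(-1)*(-3 + 7*(-1)) + (-9 - 1*2))*(-3*117) = ((2/7)*(-1)*(-3 - 7) + (-9 - 2))*(-351) = ((2/7)*(-1)*(-10) - 11)*(-351) = (20/7 - 11)*(-351) = -57/7*(-351) = 20007/7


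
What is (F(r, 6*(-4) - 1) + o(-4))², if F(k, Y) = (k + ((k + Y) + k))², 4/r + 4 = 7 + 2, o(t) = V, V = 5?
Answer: 166255236/625 ≈ 2.6601e+5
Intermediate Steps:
o(t) = 5
r = ⅘ (r = 4/(-4 + (7 + 2)) = 4/(-4 + 9) = 4/5 = 4*(⅕) = ⅘ ≈ 0.80000)
F(k, Y) = (Y + 3*k)² (F(k, Y) = (k + ((Y + k) + k))² = (k + (Y + 2*k))² = (Y + 3*k)²)
(F(r, 6*(-4) - 1) + o(-4))² = (((6*(-4) - 1) + 3*(⅘))² + 5)² = (((-24 - 1) + 12/5)² + 5)² = ((-25 + 12/5)² + 5)² = ((-113/5)² + 5)² = (12769/25 + 5)² = (12894/25)² = 166255236/625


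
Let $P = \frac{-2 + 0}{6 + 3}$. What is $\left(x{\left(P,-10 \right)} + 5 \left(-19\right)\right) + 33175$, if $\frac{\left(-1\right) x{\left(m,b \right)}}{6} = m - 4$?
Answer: $\frac{99316}{3} \approx 33105.0$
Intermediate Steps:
$P = - \frac{2}{9} \approx -0.22222$
$x{\left(m,b \right)} = 24 - 6 m$ ($x{\left(m,b \right)} = - 6 \left(m - 4\right) = - 6 \left(-4 + m\right) = 24 - 6 m$)
$\left(x{\left(P,-10 \right)} + 5 \left(-19\right)\right) + 33175 = \left(\left(24 - - \frac{4}{3}\right) + 5 \left(-19\right)\right) + 33175 = \left(\left(24 + \frac{4}{3}\right) - 95\right) + 33175 = \left(\frac{76}{3} - 95\right) + 33175 = - \frac{209}{3} + 33175 = \frac{99316}{3}$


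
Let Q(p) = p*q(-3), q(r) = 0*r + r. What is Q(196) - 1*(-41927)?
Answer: 41339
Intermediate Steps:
q(r) = r (q(r) = 0 + r = r)
Q(p) = -3*p (Q(p) = p*(-3) = -3*p)
Q(196) - 1*(-41927) = -3*196 - 1*(-41927) = -588 + 41927 = 41339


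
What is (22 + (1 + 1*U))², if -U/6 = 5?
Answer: 49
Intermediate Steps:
U = -30 (U = -6*5 = -30)
(22 + (1 + 1*U))² = (22 + (1 + 1*(-30)))² = (22 + (1 - 30))² = (22 - 29)² = (-7)² = 49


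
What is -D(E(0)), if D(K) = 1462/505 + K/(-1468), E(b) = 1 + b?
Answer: -2145711/741340 ≈ -2.8944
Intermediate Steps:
D(K) = 1462/505 - K/1468 (D(K) = 1462*(1/505) + K*(-1/1468) = 1462/505 - K/1468)
-D(E(0)) = -(1462/505 - (1 + 0)/1468) = -(1462/505 - 1/1468*1) = -(1462/505 - 1/1468) = -1*2145711/741340 = -2145711/741340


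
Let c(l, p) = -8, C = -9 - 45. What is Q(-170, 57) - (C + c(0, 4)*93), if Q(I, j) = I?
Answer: 628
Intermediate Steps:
C = -54
Q(-170, 57) - (C + c(0, 4)*93) = -170 - (-54 - 8*93) = -170 - (-54 - 744) = -170 - 1*(-798) = -170 + 798 = 628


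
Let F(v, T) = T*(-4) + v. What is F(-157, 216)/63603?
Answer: -1021/63603 ≈ -0.016053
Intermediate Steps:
F(v, T) = v - 4*T (F(v, T) = -4*T + v = v - 4*T)
F(-157, 216)/63603 = (-157 - 4*216)/63603 = (-157 - 864)*(1/63603) = -1021*1/63603 = -1021/63603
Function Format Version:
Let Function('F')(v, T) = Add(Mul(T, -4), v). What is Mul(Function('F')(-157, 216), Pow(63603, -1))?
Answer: Rational(-1021, 63603) ≈ -0.016053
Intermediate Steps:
Function('F')(v, T) = Add(v, Mul(-4, T)) (Function('F')(v, T) = Add(Mul(-4, T), v) = Add(v, Mul(-4, T)))
Mul(Function('F')(-157, 216), Pow(63603, -1)) = Mul(Add(-157, Mul(-4, 216)), Pow(63603, -1)) = Mul(Add(-157, -864), Rational(1, 63603)) = Mul(-1021, Rational(1, 63603)) = Rational(-1021, 63603)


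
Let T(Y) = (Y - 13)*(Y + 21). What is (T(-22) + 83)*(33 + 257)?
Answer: 34220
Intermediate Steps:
T(Y) = (-13 + Y)*(21 + Y)
(T(-22) + 83)*(33 + 257) = ((-273 + (-22)² + 8*(-22)) + 83)*(33 + 257) = ((-273 + 484 - 176) + 83)*290 = (35 + 83)*290 = 118*290 = 34220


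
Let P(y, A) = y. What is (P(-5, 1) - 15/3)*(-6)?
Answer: 60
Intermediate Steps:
(P(-5, 1) - 15/3)*(-6) = (-5 - 15/3)*(-6) = (-5 - 15*⅓)*(-6) = (-5 - 5)*(-6) = -10*(-6) = 60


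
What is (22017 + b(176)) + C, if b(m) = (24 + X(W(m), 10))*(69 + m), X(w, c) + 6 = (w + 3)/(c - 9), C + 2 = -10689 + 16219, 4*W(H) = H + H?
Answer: 54250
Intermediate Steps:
W(H) = H/2 (W(H) = (H + H)/4 = (2*H)/4 = H/2)
C = 5528 (C = -2 + (-10689 + 16219) = -2 + 5530 = 5528)
X(w, c) = -6 + (3 + w)/(-9 + c) (X(w, c) = -6 + (w + 3)/(c - 9) = -6 + (3 + w)/(-9 + c))
b(m) = (21 + m/2)*(69 + m) (b(m) = (24 + (57 + m/2 - 6*10)/(-9 + 10))*(69 + m) = (24 + (57 + m/2 - 60)/1)*(69 + m) = (24 + 1*(-3 + m/2))*(69 + m) = (24 + (-3 + m/2))*(69 + m) = (21 + m/2)*(69 + m))
(22017 + b(176)) + C = (22017 + (1449 + (½)*176² + (111/2)*176)) + 5528 = (22017 + (1449 + (½)*30976 + 9768)) + 5528 = (22017 + (1449 + 15488 + 9768)) + 5528 = (22017 + 26705) + 5528 = 48722 + 5528 = 54250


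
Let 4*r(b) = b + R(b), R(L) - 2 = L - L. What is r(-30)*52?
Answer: -364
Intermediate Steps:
R(L) = 2 (R(L) = 2 + (L - L) = 2 + 0 = 2)
r(b) = ½ + b/4 (r(b) = (b + 2)/4 = (2 + b)/4 = ½ + b/4)
r(-30)*52 = (½ + (¼)*(-30))*52 = (½ - 15/2)*52 = -7*52 = -364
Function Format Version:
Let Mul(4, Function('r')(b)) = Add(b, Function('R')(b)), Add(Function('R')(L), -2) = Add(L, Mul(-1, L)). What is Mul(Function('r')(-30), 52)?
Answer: -364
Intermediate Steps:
Function('R')(L) = 2 (Function('R')(L) = Add(2, Add(L, Mul(-1, L))) = Add(2, 0) = 2)
Function('r')(b) = Add(Rational(1, 2), Mul(Rational(1, 4), b)) (Function('r')(b) = Mul(Rational(1, 4), Add(b, 2)) = Mul(Rational(1, 4), Add(2, b)) = Add(Rational(1, 2), Mul(Rational(1, 4), b)))
Mul(Function('r')(-30), 52) = Mul(Add(Rational(1, 2), Mul(Rational(1, 4), -30)), 52) = Mul(Add(Rational(1, 2), Rational(-15, 2)), 52) = Mul(-7, 52) = -364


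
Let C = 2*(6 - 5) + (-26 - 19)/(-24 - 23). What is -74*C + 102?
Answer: -5492/47 ≈ -116.85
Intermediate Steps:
C = 139/47 (C = 2*1 - 45/(-47) = 2 - 45*(-1/47) = 2 + 45/47 = 139/47 ≈ 2.9574)
-74*C + 102 = -74*139/47 + 102 = -10286/47 + 102 = -5492/47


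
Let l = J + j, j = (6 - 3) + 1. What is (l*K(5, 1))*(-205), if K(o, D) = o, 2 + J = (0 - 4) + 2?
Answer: 0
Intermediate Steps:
J = -4 (J = -2 + ((0 - 4) + 2) = -2 + (-4 + 2) = -2 - 2 = -4)
j = 4 (j = 3 + 1 = 4)
l = 0 (l = -4 + 4 = 0)
(l*K(5, 1))*(-205) = (0*5)*(-205) = 0*(-205) = 0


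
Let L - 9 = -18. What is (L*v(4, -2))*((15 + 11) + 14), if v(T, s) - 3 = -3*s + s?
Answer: -2520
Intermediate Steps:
L = -9 (L = 9 - 18 = -9)
v(T, s) = 3 - 2*s (v(T, s) = 3 + (-3*s + s) = 3 - 2*s)
(L*v(4, -2))*((15 + 11) + 14) = (-9*(3 - 2*(-2)))*((15 + 11) + 14) = (-9*(3 + 4))*(26 + 14) = -9*7*40 = -63*40 = -2520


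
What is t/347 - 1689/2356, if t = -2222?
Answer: -5821115/817532 ≈ -7.1204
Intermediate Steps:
t/347 - 1689/2356 = -2222/347 - 1689/2356 = -5821115/817532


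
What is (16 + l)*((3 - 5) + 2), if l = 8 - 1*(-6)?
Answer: 0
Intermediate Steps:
l = 14 (l = 8 + 6 = 14)
(16 + l)*((3 - 5) + 2) = (16 + 14)*((3 - 5) + 2) = 30*(-2 + 2) = 30*0 = 0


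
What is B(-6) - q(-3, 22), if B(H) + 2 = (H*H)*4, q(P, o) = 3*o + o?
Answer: 54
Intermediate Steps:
q(P, o) = 4*o
B(H) = -2 + 4*H² (B(H) = -2 + (H*H)*4 = -2 + H²*4 = -2 + 4*H²)
B(-6) - q(-3, 22) = (-2 + 4*(-6)²) - 4*22 = (-2 + 4*36) - 1*88 = (-2 + 144) - 88 = 142 - 88 = 54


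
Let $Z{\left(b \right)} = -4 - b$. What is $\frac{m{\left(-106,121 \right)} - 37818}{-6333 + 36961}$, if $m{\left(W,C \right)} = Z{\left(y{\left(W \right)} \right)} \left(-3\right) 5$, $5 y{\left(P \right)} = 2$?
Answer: $- \frac{726}{589} \approx -1.2326$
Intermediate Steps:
$y{\left(P \right)} = \frac{2}{5}$ ($y{\left(P \right)} = \frac{1}{5} \cdot 2 = \frac{2}{5}$)
$m{\left(W,C \right)} = 66$ ($m{\left(W,C \right)} = \left(-4 - \frac{2}{5}\right) \left(-3\right) 5 = \left(- \frac{22}{5}\right) \left(-3\right) 5 = \frac{66}{5} \cdot 5 = 66$)
$\frac{m{\left(-106,121 \right)} - 37818}{-6333 + 36961} = \frac{66 - 37818}{-6333 + 36961} = - \frac{37752}{30628} = \left(-37752\right) \frac{1}{30628} = - \frac{726}{589}$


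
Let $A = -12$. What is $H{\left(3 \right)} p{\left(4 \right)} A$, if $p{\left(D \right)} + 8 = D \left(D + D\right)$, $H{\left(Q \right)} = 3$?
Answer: $-864$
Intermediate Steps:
$p{\left(D \right)} = -8 + 2 D^{2}$ ($p{\left(D \right)} = -8 + D \left(D + D\right) = -8 + D 2 D = -8 + 2 D^{2}$)
$H{\left(3 \right)} p{\left(4 \right)} A = 3 \left(-8 + 2 \cdot 4^{2}\right) \left(-12\right) = 3 \left(-8 + 2 \cdot 16\right) \left(-12\right) = 3 \left(-8 + 32\right) \left(-12\right) = 3 \cdot 24 \left(-12\right) = 72 \left(-12\right) = -864$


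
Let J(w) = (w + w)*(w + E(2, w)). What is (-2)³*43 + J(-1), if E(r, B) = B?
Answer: -340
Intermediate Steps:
J(w) = 4*w² (J(w) = (w + w)*(w + w) = (2*w)*(2*w) = 4*w²)
(-2)³*43 + J(-1) = (-2)³*43 + 4*(-1)² = -8*43 + 4*1 = -344 + 4 = -340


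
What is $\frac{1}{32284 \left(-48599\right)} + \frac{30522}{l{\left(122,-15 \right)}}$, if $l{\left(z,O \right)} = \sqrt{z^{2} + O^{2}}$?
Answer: $- \frac{1}{1568970116} + \frac{30522 \sqrt{15109}}{15109} \approx 248.31$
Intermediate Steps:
$l{\left(z,O \right)} = \sqrt{O^{2} + z^{2}}$
$\frac{1}{32284 \left(-48599\right)} + \frac{30522}{l{\left(122,-15 \right)}} = \frac{1}{32284 \left(-48599\right)} + \frac{30522}{\sqrt{\left(-15\right)^{2} + 122^{2}}} = \frac{1}{32284} \left(- \frac{1}{48599}\right) + \frac{30522}{\sqrt{225 + 14884}} = - \frac{1}{1568970116} + \frac{30522}{\sqrt{15109}} = - \frac{1}{1568970116} + 30522 \frac{\sqrt{15109}}{15109} = - \frac{1}{1568970116} + \frac{30522 \sqrt{15109}}{15109}$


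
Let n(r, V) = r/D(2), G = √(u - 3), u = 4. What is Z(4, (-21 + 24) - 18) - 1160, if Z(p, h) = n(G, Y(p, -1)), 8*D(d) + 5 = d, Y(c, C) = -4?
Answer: -3488/3 ≈ -1162.7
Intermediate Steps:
G = 1 (G = √(4 - 3) = √1 = 1)
D(d) = -5/8 + d/8
n(r, V) = -8*r/3 (n(r, V) = r/(-5/8 + (⅛)*2) = r/(-5/8 + ¼) = r/(-3/8) = r*(-8/3) = -8*r/3)
Z(p, h) = -8/3 (Z(p, h) = -8/3*1 = -8/3)
Z(4, (-21 + 24) - 18) - 1160 = -8/3 - 1160 = -3488/3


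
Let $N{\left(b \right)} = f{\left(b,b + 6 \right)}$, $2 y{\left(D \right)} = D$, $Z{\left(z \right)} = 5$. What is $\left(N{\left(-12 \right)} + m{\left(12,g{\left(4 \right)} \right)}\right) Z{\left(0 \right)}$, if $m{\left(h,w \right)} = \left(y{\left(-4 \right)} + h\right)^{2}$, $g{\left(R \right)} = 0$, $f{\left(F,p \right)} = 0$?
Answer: $500$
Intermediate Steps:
$y{\left(D \right)} = \frac{D}{2}$
$N{\left(b \right)} = 0$
$m{\left(h,w \right)} = \left(-2 + h\right)^{2}$ ($m{\left(h,w \right)} = \left(\frac{1}{2} \left(-4\right) + h\right)^{2} = \left(-2 + h\right)^{2}$)
$\left(N{\left(-12 \right)} + m{\left(12,g{\left(4 \right)} \right)}\right) Z{\left(0 \right)} = \left(0 + \left(-2 + 12\right)^{2}\right) 5 = \left(0 + 10^{2}\right) 5 = \left(0 + 100\right) 5 = 100 \cdot 5 = 500$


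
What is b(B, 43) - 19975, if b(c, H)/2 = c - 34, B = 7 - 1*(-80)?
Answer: -19869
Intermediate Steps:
B = 87 (B = 7 + 80 = 87)
b(c, H) = -68 + 2*c (b(c, H) = 2*(c - 34) = 2*(-34 + c) = -68 + 2*c)
b(B, 43) - 19975 = (-68 + 2*87) - 19975 = (-68 + 174) - 19975 = 106 - 19975 = -19869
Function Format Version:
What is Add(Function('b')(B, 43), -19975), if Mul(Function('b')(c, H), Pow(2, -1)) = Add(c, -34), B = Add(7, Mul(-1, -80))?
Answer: -19869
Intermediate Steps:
B = 87 (B = Add(7, 80) = 87)
Function('b')(c, H) = Add(-68, Mul(2, c)) (Function('b')(c, H) = Mul(2, Add(c, -34)) = Mul(2, Add(-34, c)) = Add(-68, Mul(2, c)))
Add(Function('b')(B, 43), -19975) = Add(Add(-68, Mul(2, 87)), -19975) = Add(Add(-68, 174), -19975) = Add(106, -19975) = -19869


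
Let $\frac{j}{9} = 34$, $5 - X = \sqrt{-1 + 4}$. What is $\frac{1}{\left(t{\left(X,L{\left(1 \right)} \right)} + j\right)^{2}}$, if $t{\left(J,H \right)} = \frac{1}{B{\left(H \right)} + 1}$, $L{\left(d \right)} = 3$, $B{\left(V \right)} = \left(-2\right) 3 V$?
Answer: $\frac{289}{27050401} \approx 1.0684 \cdot 10^{-5}$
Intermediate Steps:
$X = 5 - \sqrt{3}$ ($X = 5 - \sqrt{-1 + 4} = 5 - \sqrt{3} \approx 3.2679$)
$B{\left(V \right)} = - 6 V$
$j = 306$ ($j = 9 \cdot 34 = 306$)
$t{\left(J,H \right)} = \frac{1}{1 - 6 H}$ ($t{\left(J,H \right)} = \frac{1}{- 6 H + 1} = \frac{1}{1 - 6 H}$)
$\frac{1}{\left(t{\left(X,L{\left(1 \right)} \right)} + j\right)^{2}} = \frac{1}{\left(- \frac{1}{-1 + 6 \cdot 3} + 306\right)^{2}} = \frac{1}{\left(- \frac{1}{-1 + 18} + 306\right)^{2}} = \frac{1}{\left(- \frac{1}{17} + 306\right)^{2}} = \frac{1}{\left(\frac{5201}{17}\right)^{2}} = \frac{1}{\frac{27050401}{289}} = \frac{289}{27050401}$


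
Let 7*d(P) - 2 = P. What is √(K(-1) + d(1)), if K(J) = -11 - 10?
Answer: 12*I*√7/7 ≈ 4.5356*I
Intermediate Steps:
K(J) = -21
d(P) = 2/7 + P/7
√(K(-1) + d(1)) = √(-21 + (2/7 + (⅐)*1)) = √(-21 + (2/7 + ⅐)) = √(-21 + 3/7) = √(-144/7) = 12*I*√7/7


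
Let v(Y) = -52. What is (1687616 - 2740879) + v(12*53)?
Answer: -1053315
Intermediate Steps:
(1687616 - 2740879) + v(12*53) = (1687616 - 2740879) - 52 = -1053263 - 52 = -1053315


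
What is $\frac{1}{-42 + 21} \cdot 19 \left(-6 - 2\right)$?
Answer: $\frac{152}{21} \approx 7.2381$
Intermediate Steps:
$\frac{1}{-42 + 21} \cdot 19 \left(-6 - 2\right) = \frac{1}{-21} \cdot 19 \left(-6 - 2\right) = \left(- \frac{1}{21}\right) 19 \left(-8\right) = \left(- \frac{19}{21}\right) \left(-8\right) = \frac{152}{21}$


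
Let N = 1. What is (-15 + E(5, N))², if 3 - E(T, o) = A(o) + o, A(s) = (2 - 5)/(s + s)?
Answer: 529/4 ≈ 132.25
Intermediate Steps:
A(s) = -3/(2*s) (A(s) = -3*1/(2*s) = -3/(2*s))
E(T, o) = 3 - o + 3/(2*o) (E(T, o) = 3 - (-3/(2*o) + o) = 3 - (o - 3/(2*o)) = 3 + (-o + 3/(2*o)) = 3 - o + 3/(2*o))
(-15 + E(5, N))² = (-15 + (3 - 1*1 + (3/2)/1))² = (-15 + (3 - 1 + (3/2)*1))² = (-15 + (3 - 1 + 3/2))² = (-15 + 7/2)² = (-23/2)² = 529/4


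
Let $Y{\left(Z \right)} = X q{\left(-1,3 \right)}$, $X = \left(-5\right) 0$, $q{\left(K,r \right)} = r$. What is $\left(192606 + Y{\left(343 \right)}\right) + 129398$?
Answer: $322004$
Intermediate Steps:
$X = 0$
$Y{\left(Z \right)} = 0$ ($Y{\left(Z \right)} = 0 \cdot 3 = 0$)
$\left(192606 + Y{\left(343 \right)}\right) + 129398 = \left(192606 + 0\right) + 129398 = 192606 + 129398 = 322004$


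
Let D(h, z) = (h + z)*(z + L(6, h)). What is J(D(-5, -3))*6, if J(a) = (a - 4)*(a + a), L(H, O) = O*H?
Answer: 823680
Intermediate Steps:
L(H, O) = H*O
D(h, z) = (h + z)*(z + 6*h)
J(a) = 2*a*(-4 + a) (J(a) = (-4 + a)*(2*a) = 2*a*(-4 + a))
J(D(-5, -3))*6 = (2*((-3)² + 6*(-5)² + 7*(-5)*(-3))*(-4 + ((-3)² + 6*(-5)² + 7*(-5)*(-3))))*6 = (2*(9 + 6*25 + 105)*(-4 + (9 + 6*25 + 105)))*6 = (2*(9 + 150 + 105)*(-4 + (9 + 150 + 105)))*6 = (2*264*(-4 + 264))*6 = (2*264*260)*6 = 137280*6 = 823680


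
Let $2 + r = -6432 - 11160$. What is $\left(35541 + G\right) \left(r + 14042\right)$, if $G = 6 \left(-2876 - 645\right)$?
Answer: $-51202080$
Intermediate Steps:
$G = -21126$ ($G = 6 \left(-2876 - 645\right) = 6 \left(-3521\right) = -21126$)
$r = -17594$ ($r = -2 - 17592 = -17594$)
$\left(35541 + G\right) \left(r + 14042\right) = \left(35541 - 21126\right) \left(-17594 + 14042\right) = 14415 \left(-3552\right) = -51202080$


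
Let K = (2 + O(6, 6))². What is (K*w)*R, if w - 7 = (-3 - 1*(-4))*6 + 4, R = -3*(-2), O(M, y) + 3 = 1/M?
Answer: 425/6 ≈ 70.833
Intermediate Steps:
O(M, y) = -3 + 1/M
K = 25/36 (K = (2 + (-3 + 1/6))² = (2 + (-3 + ⅙))² = (2 - 17/6)² = (-⅚)² = 25/36 ≈ 0.69444)
R = 6
w = 17 (w = 7 + ((-3 - 1*(-4))*6 + 4) = 7 + ((-3 + 4)*6 + 4) = 7 + (1*6 + 4) = 7 + (6 + 4) = 7 + 10 = 17)
(K*w)*R = ((25/36)*17)*6 = (425/36)*6 = 425/6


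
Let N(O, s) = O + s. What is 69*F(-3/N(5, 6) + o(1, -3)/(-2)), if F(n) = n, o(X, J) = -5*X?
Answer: 3381/22 ≈ 153.68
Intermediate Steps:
69*F(-3/N(5, 6) + o(1, -3)/(-2)) = 69*(-3/(5 + 6) - 5*1/(-2)) = 69*(-3/11 - 5*(-½)) = 69*(-3*1/11 + 5/2) = 69*(-3/11 + 5/2) = 69*(49/22) = 3381/22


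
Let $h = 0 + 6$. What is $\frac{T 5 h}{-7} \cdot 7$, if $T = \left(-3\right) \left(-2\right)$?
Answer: $-180$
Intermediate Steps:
$T = 6$
$h = 6$
$\frac{T 5 h}{-7} \cdot 7 = \frac{6 \cdot 5 \cdot 6}{-7} \cdot 7 = - \frac{30 \cdot 6}{7} \cdot 7 = \left(- \frac{1}{7}\right) 180 \cdot 7 = \left(- \frac{180}{7}\right) 7 = -180$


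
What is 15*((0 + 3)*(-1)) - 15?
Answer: -60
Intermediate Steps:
15*((0 + 3)*(-1)) - 15 = 15*(3*(-1)) - 15 = 15*(-3) - 15 = -45 - 15 = -60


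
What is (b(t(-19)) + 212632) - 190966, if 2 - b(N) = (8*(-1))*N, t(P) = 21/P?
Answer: 411524/19 ≈ 21659.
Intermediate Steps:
b(N) = 2 + 8*N (b(N) = 2 - 8*(-1)*N = 2 - (-8)*N = 2 + 8*N)
(b(t(-19)) + 212632) - 190966 = ((2 + 8*(21/(-19))) + 212632) - 190966 = ((2 + 8*(21*(-1/19))) + 212632) - 190966 = ((2 + 8*(-21/19)) + 212632) - 190966 = ((2 - 168/19) + 212632) - 190966 = (-130/19 + 212632) - 190966 = 4039878/19 - 190966 = 411524/19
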